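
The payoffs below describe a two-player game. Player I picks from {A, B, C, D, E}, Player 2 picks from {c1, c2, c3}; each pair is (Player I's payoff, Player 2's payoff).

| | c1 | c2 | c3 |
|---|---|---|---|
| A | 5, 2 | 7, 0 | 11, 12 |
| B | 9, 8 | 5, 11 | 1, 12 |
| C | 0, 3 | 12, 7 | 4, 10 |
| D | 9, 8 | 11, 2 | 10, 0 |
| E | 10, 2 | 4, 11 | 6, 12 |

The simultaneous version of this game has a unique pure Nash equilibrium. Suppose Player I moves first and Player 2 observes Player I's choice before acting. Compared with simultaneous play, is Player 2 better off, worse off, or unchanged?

unchanged

Backward induction with Player I moving first.
- A → Player 2 plays c3 (best of 2, 0, 12); Player I gets 11.
- B → Player 2 plays c3 (best of 8, 11, 12); Player I gets 1.
- C → Player 2 plays c3 (best of 3, 7, 10); Player I gets 4.
- D → Player 2 plays c1 (best of 8, 2, 0); Player I gets 9.
- E → Player 2 plays c3 (best of 2, 11, 12); Player I gets 6.
Player I's induced payoffs are 11, 1, 4, 9, 6, so Player I commits to A. Subgame-perfect outcome: (A, c3) with payoffs (11, 12).
For the simultaneous game, intersect best replies.
Player I's best replies: c1→E; c2→C; c3→A.
Player 2's best replies: A→c3; B→c3; C→c3; D→c1; E→c3.
Only (A, c3) has each player best-responding; Nash payoffs (11, 12).
Player 2 earns 12 sequentially versus 12 at the Nash outcome: unchanged.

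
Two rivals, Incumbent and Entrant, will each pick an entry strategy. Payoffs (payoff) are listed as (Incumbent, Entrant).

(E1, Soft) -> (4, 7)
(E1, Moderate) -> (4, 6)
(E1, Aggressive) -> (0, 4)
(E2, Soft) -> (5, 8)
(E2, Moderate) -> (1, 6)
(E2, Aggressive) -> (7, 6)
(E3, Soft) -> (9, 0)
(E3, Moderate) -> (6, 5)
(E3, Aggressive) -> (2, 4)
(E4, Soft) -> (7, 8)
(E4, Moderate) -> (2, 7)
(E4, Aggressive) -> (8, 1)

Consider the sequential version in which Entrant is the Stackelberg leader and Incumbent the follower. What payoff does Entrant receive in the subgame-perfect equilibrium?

5

Backward induction with Entrant moving first.
- Soft: Incumbent compares 4, 5, 9, 7 and picks E3; Entrant would get 0.
- Moderate: Incumbent compares 4, 1, 6, 2 and picks E3; Entrant would get 5.
- Aggressive: Incumbent compares 0, 7, 2, 8 and picks E4; Entrant would get 1.
Among 0, 5, 1, the best is 5 at Moderate. Subgame-perfect outcome: (E3, Moderate) with payoffs (6, 5).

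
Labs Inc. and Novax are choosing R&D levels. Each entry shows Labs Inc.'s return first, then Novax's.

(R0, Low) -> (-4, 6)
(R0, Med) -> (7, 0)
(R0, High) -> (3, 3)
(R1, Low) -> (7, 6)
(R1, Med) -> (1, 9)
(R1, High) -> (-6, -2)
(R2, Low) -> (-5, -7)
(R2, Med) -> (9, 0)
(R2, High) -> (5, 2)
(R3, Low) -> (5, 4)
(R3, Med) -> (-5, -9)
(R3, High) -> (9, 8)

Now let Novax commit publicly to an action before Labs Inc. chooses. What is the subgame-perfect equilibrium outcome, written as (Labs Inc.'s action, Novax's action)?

(R3, High)

Solve by backward induction (Novax leads).
- Low → Labs Inc. plays R1 (best of -4, 7, -5, 5); Novax gets 6.
- Med → Labs Inc. plays R2 (best of 7, 1, 9, -5); Novax gets 0.
- High → Labs Inc. plays R3 (best of 3, -6, 5, 9); Novax gets 8.
Among 6, 0, 8, the best is 8 at High. Subgame-perfect outcome: (R3, High) with payoffs (9, 8).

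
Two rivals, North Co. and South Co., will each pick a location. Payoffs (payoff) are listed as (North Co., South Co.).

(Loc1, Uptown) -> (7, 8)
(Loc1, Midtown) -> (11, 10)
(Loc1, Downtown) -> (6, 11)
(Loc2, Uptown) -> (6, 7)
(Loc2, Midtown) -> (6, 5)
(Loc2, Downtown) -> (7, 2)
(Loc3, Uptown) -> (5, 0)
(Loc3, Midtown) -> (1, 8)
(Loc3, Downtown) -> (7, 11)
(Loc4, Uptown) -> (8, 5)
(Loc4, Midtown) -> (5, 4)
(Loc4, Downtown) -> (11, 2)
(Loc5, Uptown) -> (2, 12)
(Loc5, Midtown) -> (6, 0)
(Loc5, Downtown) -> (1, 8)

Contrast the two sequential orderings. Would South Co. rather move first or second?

first

If North Co. leads: South Co.'s best replies are Loc1→Downtown, Loc2→Uptown, Loc3→Downtown, Loc4→Uptown, Loc5→Uptown; North Co.'s induced payoffs 6, 6, 7, 8, 2; outcome (Loc4, Uptown), payoffs (8, 5).
If South Co. leads: North Co.'s best replies are Uptown→Loc4, Midtown→Loc1, Downtown→Loc4; South Co.'s induced payoffs 5, 10, 2; outcome (Loc1, Midtown), payoffs (11, 10).
South Co. gets 10 moving first and 5 moving second, so South Co. prefers to move first.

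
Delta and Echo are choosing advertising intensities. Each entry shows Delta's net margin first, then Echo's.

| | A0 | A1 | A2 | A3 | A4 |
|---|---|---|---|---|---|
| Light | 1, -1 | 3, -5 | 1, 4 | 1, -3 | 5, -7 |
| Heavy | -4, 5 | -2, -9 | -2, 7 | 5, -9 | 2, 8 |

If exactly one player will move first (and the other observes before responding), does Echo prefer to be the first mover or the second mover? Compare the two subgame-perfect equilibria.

If Delta leads: Echo's best replies are Light→A2, Heavy→A4; Delta's induced payoffs 1, 2; outcome (Heavy, A4), payoffs (2, 8).
If Echo leads: Delta's best replies are A0→Light, A1→Light, A2→Light, A3→Heavy, A4→Light; Echo's induced payoffs -1, -5, 4, -9, -7; outcome (Light, A2), payoffs (1, 4).
Echo gets 4 moving first and 8 moving second, so Echo prefers to move second.

second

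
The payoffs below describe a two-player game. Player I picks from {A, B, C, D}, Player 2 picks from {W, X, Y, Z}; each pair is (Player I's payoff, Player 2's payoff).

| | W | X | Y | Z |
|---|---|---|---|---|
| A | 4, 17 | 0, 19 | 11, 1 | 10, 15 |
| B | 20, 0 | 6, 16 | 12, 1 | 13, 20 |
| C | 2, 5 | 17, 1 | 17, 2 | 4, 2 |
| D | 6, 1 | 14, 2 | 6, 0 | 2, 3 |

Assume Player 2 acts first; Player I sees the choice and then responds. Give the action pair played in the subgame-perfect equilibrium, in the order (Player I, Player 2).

Backward induction with Player 2 moving first.
- W: Player I compares 4, 20, 2, 6 and picks B; Player 2 would get 0.
- X: Player I compares 0, 6, 17, 14 and picks C; Player 2 would get 1.
- Y: Player I compares 11, 12, 17, 6 and picks C; Player 2 would get 2.
- Z: Player I compares 10, 13, 4, 2 and picks B; Player 2 would get 20.
Maximizing over 0, 1, 2, 20, Player 2 chooses Z. Subgame-perfect outcome: (B, Z) with payoffs (13, 20).

(B, Z)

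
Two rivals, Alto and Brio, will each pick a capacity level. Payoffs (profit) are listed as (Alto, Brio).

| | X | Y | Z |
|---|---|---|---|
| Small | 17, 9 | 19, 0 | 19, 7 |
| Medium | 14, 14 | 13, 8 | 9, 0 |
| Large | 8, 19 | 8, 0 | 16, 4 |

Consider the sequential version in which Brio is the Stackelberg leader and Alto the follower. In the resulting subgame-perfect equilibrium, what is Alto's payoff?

Solve by backward induction (Brio leads).
- X: BR = Small, leader payoff 9.
- Y: BR = Small, leader payoff 0.
- Z: BR = Small, leader payoff 7.
Among 9, 0, 7, the best is 9 at X. Subgame-perfect outcome: (Small, X) with payoffs (17, 9).

17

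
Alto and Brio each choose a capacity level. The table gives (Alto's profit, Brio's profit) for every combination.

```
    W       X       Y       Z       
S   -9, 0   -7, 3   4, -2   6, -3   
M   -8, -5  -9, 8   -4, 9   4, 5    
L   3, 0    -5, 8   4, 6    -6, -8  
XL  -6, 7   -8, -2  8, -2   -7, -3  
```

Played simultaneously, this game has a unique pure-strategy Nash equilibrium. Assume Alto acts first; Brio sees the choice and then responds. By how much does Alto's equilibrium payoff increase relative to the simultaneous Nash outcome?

1

Solve by backward induction (Alto leads).
- S: BR = X, leader payoff -7.
- M: BR = Y, leader payoff -4.
- L: BR = X, leader payoff -5.
- XL: BR = W, leader payoff -6.
Maximizing over -7, -4, -5, -6, Alto chooses M. Subgame-perfect outcome: (M, Y) with payoffs (-4, 9).
Under simultaneous play:
Alto's best replies: W→L; X→L; Y→XL; Z→S.
Brio's best replies: S→X; M→Y; L→X; XL→W.
The unique mutual best reply is (L, X), giving (-5, 8).
Alto's commitment gain: -4 − -5 = 1.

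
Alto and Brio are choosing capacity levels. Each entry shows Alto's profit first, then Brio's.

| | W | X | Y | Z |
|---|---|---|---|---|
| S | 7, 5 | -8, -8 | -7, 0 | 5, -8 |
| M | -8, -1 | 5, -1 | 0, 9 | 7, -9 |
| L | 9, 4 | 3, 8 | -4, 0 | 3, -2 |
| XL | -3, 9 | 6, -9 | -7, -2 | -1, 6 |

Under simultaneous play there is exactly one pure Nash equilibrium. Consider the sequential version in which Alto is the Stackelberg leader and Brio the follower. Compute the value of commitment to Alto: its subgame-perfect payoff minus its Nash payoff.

Work backward from Brio's decision.
- S → Brio plays W (best of 5, -8, 0, -8); Alto gets 7.
- M → Brio plays Y (best of -1, -1, 9, -9); Alto gets 0.
- L → Brio plays X (best of 4, 8, 0, -2); Alto gets 3.
- XL → Brio plays W (best of 9, -9, -2, 6); Alto gets -3.
Among 7, 0, 3, -3, the best is 7 at S. Subgame-perfect outcome: (S, W) with payoffs (7, 5).
For the simultaneous game, intersect best replies.
Alto's best replies: W→L; X→XL; Y→M; Z→M.
Brio's best replies: S→W; M→Y; L→X; XL→W.
The unique mutual best reply is (M, Y), giving (0, 9).
Alto's commitment gain: 7 − 0 = 7.

7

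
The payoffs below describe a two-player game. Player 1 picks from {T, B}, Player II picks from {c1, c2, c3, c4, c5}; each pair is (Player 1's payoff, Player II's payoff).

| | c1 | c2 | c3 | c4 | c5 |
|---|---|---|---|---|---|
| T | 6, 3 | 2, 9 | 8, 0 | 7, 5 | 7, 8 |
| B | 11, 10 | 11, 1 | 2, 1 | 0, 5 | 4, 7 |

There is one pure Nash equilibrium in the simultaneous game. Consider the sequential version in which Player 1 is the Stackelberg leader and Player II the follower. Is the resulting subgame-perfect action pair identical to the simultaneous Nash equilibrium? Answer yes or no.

yes

Player II best-responds to each possible Player 1 move:
- T: BR = c2, leader payoff 2.
- B: BR = c1, leader payoff 11.
Among 2, 11, the best is 11 at B. Subgame-perfect outcome: (B, c1) with payoffs (11, 10).
Now find the simultaneous Nash equilibrium.
Player 1's best replies: c1→B; c2→B; c3→T; c4→T; c5→T.
Player II's best replies: T→c2; B→c1.
Only (B, c1) has each player best-responding; Nash payoffs (11, 10).
Sequential outcome (B, c1) coincides with the Nash profile (B, c1).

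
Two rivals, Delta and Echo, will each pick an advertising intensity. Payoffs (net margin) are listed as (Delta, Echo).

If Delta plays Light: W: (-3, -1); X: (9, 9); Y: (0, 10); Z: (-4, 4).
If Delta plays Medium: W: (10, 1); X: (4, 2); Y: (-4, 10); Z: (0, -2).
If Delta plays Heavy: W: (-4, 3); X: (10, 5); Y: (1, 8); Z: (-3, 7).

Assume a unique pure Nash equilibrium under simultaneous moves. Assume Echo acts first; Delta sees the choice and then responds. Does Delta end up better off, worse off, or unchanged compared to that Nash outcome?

unchanged

Work backward from Delta's decision.
- W → Delta plays Medium (best of -3, 10, -4); Echo gets 1.
- X → Delta plays Heavy (best of 9, 4, 10); Echo gets 5.
- Y → Delta plays Heavy (best of 0, -4, 1); Echo gets 8.
- Z → Delta plays Medium (best of -4, 0, -3); Echo gets -2.
Maximizing over 1, 5, 8, -2, Echo chooses Y. Subgame-perfect outcome: (Heavy, Y) with payoffs (1, 8).
For the simultaneous game, intersect best replies.
Delta's best replies: W→Medium; X→Heavy; Y→Heavy; Z→Medium.
Echo's best replies: Light→Y; Medium→Y; Heavy→Y.
The unique mutual best reply is (Heavy, Y), giving (1, 8).
Delta earns 1 sequentially versus 1 at the Nash outcome: unchanged.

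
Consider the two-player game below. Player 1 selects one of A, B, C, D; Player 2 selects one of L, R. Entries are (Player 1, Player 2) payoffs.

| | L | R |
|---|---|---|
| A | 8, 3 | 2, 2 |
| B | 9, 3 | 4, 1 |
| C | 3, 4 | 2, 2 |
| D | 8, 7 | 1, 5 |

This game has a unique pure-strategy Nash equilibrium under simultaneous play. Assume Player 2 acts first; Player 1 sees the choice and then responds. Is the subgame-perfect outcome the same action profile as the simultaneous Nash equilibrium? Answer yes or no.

yes

Solve by backward induction (Player 2 leads).
- L → Player 1 plays B (best of 8, 9, 3, 8); Player 2 gets 3.
- R → Player 1 plays B (best of 2, 4, 2, 1); Player 2 gets 1.
Player 2's induced payoffs are 3, 1, so Player 2 commits to L. Subgame-perfect outcome: (B, L) with payoffs (9, 3).
Now find the simultaneous Nash equilibrium.
Player 1's best replies: L→B; R→B.
Player 2's best replies: A→L; B→L; C→L; D→L.
Only (B, L) has each player best-responding; Nash payoffs (9, 3).
Sequential outcome (B, L) coincides with the Nash profile (B, L).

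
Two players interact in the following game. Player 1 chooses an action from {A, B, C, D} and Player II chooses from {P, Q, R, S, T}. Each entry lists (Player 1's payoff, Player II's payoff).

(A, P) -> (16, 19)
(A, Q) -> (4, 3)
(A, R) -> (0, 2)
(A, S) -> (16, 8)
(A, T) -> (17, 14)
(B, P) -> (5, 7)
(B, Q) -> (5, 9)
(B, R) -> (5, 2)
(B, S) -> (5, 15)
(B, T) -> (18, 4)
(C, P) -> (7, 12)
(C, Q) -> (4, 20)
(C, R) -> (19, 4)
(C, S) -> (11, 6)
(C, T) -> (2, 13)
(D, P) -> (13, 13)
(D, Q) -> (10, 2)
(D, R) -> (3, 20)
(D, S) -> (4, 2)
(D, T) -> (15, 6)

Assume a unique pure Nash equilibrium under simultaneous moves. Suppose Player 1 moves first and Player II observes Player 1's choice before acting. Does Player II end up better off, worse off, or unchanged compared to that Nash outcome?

Player II best-responds to each possible Player 1 move:
- A → Player II plays P (best of 19, 3, 2, 8, 14); Player 1 gets 16.
- B → Player II plays S (best of 7, 9, 2, 15, 4); Player 1 gets 5.
- C → Player II plays Q (best of 12, 20, 4, 6, 13); Player 1 gets 4.
- D → Player II plays R (best of 13, 2, 20, 2, 6); Player 1 gets 3.
Player 1's induced payoffs are 16, 5, 4, 3, so Player 1 commits to A. Subgame-perfect outcome: (A, P) with payoffs (16, 19).
Under simultaneous play:
Player 1's best replies: P→A; Q→D; R→C; S→A; T→B.
Player II's best replies: A→P; B→S; C→Q; D→R.
The unique mutual best reply is (A, P), giving (16, 19).
Player II earns 19 sequentially versus 19 at the Nash outcome: unchanged.

unchanged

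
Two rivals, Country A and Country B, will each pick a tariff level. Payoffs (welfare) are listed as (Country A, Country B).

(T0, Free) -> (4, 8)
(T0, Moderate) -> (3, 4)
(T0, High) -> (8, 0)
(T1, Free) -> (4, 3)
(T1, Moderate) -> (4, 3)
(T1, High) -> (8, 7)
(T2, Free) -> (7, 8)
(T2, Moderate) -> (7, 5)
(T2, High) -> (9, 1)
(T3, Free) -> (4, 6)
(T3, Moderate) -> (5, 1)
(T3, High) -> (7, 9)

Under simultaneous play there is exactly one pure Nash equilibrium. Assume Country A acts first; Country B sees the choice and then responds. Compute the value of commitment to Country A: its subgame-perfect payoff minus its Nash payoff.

1

Backward induction with Country A moving first.
- T0: BR = Free, leader payoff 4.
- T1: BR = High, leader payoff 8.
- T2: BR = Free, leader payoff 7.
- T3: BR = High, leader payoff 7.
Country A's induced payoffs are 4, 8, 7, 7, so Country A commits to T1. Subgame-perfect outcome: (T1, High) with payoffs (8, 7).
Now find the simultaneous Nash equilibrium.
Country A's best replies: Free→T2; Moderate→T2; High→T2.
Country B's best replies: T0→Free; T1→High; T2→Free; T3→High.
The unique mutual best reply is (T2, Free), giving (7, 8).
Country A's commitment gain: 8 − 7 = 1.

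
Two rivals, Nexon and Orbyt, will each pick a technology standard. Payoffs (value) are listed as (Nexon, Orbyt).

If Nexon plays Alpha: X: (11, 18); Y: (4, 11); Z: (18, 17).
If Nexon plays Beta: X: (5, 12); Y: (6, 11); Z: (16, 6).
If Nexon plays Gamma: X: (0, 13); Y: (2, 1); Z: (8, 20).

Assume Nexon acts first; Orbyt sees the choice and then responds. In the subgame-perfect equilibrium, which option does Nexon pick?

Alpha

Solve by backward induction (Nexon leads).
- Alpha: Orbyt compares 18, 11, 17 and picks X; Nexon would get 11.
- Beta: Orbyt compares 12, 11, 6 and picks X; Nexon would get 5.
- Gamma: Orbyt compares 13, 1, 20 and picks Z; Nexon would get 8.
Maximizing over 11, 5, 8, Nexon chooses Alpha. Subgame-perfect outcome: (Alpha, X) with payoffs (11, 18).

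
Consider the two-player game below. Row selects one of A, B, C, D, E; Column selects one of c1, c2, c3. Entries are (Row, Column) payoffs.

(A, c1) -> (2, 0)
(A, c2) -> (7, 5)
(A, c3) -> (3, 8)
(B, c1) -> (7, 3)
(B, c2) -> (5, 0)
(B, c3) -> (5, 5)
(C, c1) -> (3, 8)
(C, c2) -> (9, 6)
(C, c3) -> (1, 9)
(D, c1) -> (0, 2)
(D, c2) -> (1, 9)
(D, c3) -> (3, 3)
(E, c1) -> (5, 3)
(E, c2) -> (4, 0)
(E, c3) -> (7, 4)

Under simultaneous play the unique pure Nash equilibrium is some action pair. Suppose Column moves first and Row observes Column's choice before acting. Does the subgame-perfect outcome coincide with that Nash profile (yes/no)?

Work backward from Row's decision.
- c1: BR = B, leader payoff 3.
- c2: BR = C, leader payoff 6.
- c3: BR = E, leader payoff 4.
Maximizing over 3, 6, 4, Column chooses c2. Subgame-perfect outcome: (C, c2) with payoffs (9, 6).
Now find the simultaneous Nash equilibrium.
Row's best replies: c1→B; c2→C; c3→E.
Column's best replies: A→c3; B→c3; C→c3; D→c2; E→c3.
Only (E, c3) has each player best-responding; Nash payoffs (7, 4).
Sequential outcome (C, c2) differs from the Nash profile (E, c3).

no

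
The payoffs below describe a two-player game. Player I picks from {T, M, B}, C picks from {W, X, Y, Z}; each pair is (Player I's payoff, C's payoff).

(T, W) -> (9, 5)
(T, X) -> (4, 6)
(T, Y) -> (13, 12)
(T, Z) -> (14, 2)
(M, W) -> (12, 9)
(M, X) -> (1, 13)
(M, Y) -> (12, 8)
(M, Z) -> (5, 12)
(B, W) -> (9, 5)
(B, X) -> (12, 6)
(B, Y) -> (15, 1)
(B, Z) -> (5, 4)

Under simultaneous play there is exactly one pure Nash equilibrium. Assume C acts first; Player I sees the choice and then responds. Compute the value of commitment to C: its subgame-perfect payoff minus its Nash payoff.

Work backward from Player I's decision.
- W: BR = M, leader payoff 9.
- X: BR = B, leader payoff 6.
- Y: BR = B, leader payoff 1.
- Z: BR = T, leader payoff 2.
C's induced payoffs are 9, 6, 1, 2, so C commits to W. Subgame-perfect outcome: (M, W) with payoffs (12, 9).
Under simultaneous play:
Player I's best replies: W→M; X→B; Y→B; Z→T.
C's best replies: T→Y; M→X; B→X.
Only (B, X) has each player best-responding; Nash payoffs (12, 6).
C's commitment gain: 9 − 6 = 3.

3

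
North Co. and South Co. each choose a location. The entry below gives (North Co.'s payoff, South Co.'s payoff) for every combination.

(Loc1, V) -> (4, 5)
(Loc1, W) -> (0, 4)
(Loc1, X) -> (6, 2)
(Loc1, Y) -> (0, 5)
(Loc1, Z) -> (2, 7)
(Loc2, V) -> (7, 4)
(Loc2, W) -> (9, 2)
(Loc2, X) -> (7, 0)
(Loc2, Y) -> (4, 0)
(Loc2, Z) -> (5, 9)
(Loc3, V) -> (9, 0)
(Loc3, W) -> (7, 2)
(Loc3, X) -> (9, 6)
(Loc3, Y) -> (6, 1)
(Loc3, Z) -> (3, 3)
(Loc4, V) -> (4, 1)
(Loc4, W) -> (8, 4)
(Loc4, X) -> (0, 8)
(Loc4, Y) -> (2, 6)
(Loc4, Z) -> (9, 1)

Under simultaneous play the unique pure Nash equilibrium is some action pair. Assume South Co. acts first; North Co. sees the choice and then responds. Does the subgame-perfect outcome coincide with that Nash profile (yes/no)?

yes

Work backward from North Co.'s decision.
- V → North Co. plays Loc3 (best of 4, 7, 9, 4); South Co. gets 0.
- W → North Co. plays Loc2 (best of 0, 9, 7, 8); South Co. gets 2.
- X → North Co. plays Loc3 (best of 6, 7, 9, 0); South Co. gets 6.
- Y → North Co. plays Loc3 (best of 0, 4, 6, 2); South Co. gets 1.
- Z → North Co. plays Loc4 (best of 2, 5, 3, 9); South Co. gets 1.
Among 0, 2, 6, 1, 1, the best is 6 at X. Subgame-perfect outcome: (Loc3, X) with payoffs (9, 6).
Now find the simultaneous Nash equilibrium.
North Co.'s best replies: V→Loc3; W→Loc2; X→Loc3; Y→Loc3; Z→Loc4.
South Co.'s best replies: Loc1→Z; Loc2→Z; Loc3→X; Loc4→X.
The unique mutual best reply is (Loc3, X), giving (9, 6).
Sequential outcome (Loc3, X) coincides with the Nash profile (Loc3, X).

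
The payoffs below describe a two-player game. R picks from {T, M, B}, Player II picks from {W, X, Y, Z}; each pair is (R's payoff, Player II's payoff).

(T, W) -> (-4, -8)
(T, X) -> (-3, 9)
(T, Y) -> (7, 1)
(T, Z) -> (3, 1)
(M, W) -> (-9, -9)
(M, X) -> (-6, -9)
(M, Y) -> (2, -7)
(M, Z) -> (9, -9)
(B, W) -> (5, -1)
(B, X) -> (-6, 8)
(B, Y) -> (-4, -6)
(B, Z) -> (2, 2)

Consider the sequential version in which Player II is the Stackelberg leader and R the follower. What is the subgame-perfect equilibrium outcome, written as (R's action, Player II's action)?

(T, X)

Backward induction with Player II moving first.
- W → R plays B (best of -4, -9, 5); Player II gets -1.
- X → R plays T (best of -3, -6, -6); Player II gets 9.
- Y → R plays T (best of 7, 2, -4); Player II gets 1.
- Z → R plays M (best of 3, 9, 2); Player II gets -9.
Among -1, 9, 1, -9, the best is 9 at X. Subgame-perfect outcome: (T, X) with payoffs (-3, 9).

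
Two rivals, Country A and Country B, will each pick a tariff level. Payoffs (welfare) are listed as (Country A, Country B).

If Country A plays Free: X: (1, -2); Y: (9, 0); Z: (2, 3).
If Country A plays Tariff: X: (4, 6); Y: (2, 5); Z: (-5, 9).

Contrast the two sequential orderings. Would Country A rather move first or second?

second

If Country A leads: Country B's best replies are Free→Z, Tariff→Z; Country A's induced payoffs 2, -5; outcome (Free, Z), payoffs (2, 3).
If Country B leads: Country A's best replies are X→Tariff, Y→Free, Z→Free; Country B's induced payoffs 6, 0, 3; outcome (Tariff, X), payoffs (4, 6).
Country A gets 2 moving first and 4 moving second, so Country A prefers to move second.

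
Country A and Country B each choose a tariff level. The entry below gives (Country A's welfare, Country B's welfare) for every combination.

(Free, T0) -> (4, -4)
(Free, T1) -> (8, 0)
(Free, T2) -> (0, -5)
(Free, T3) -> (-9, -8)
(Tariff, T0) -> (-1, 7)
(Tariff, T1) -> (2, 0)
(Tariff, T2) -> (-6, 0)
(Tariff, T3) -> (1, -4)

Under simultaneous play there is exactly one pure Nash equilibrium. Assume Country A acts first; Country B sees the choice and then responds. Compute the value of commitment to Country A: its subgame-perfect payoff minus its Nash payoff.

0

Work backward from Country B's decision.
- Free → Country B plays T1 (best of -4, 0, -5, -8); Country A gets 8.
- Tariff → Country B plays T0 (best of 7, 0, 0, -4); Country A gets -1.
Among 8, -1, the best is 8 at Free. Subgame-perfect outcome: (Free, T1) with payoffs (8, 0).
For the simultaneous game, intersect best replies.
Country A's best replies: T0→Free; T1→Free; T2→Free; T3→Tariff.
Country B's best replies: Free→T1; Tariff→T0.
Only (Free, T1) has each player best-responding; Nash payoffs (8, 0).
Country A's commitment gain: 8 − 8 = 0.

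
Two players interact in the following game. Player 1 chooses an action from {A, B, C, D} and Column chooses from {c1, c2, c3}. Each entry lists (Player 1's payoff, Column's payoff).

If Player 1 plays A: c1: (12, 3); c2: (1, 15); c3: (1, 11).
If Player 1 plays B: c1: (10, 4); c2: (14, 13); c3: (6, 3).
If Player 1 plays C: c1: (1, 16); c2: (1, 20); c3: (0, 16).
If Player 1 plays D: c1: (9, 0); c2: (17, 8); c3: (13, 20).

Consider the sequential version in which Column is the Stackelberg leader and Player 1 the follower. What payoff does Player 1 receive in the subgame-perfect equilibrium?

Solve by backward induction (Column leads).
- c1: BR = A, leader payoff 3.
- c2: BR = D, leader payoff 8.
- c3: BR = D, leader payoff 20.
Among 3, 8, 20, the best is 20 at c3. Subgame-perfect outcome: (D, c3) with payoffs (13, 20).

13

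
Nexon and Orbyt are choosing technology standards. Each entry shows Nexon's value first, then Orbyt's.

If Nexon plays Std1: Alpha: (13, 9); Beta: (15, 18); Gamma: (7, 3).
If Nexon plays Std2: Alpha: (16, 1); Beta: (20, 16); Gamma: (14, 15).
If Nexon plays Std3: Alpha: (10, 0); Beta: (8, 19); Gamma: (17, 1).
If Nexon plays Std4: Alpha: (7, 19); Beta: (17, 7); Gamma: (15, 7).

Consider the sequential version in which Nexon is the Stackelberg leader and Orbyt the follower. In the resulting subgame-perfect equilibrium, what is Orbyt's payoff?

16

Work backward from Orbyt's decision.
- Std1 → Orbyt plays Beta (best of 9, 18, 3); Nexon gets 15.
- Std2 → Orbyt plays Beta (best of 1, 16, 15); Nexon gets 20.
- Std3 → Orbyt plays Beta (best of 0, 19, 1); Nexon gets 8.
- Std4 → Orbyt plays Alpha (best of 19, 7, 7); Nexon gets 7.
Among 15, 20, 8, 7, the best is 20 at Std2. Subgame-perfect outcome: (Std2, Beta) with payoffs (20, 16).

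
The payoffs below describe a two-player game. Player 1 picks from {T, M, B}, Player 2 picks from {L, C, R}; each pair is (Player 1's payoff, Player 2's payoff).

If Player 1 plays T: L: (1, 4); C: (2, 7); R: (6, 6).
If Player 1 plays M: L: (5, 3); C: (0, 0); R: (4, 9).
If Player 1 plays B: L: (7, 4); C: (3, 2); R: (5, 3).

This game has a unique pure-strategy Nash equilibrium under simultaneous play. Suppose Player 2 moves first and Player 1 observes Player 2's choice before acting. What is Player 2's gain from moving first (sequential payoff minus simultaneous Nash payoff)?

2

Player 1 best-responds to each possible Player 2 move:
- L: BR = B, leader payoff 4.
- C: BR = B, leader payoff 2.
- R: BR = T, leader payoff 6.
Among 4, 2, 6, the best is 6 at R. Subgame-perfect outcome: (T, R) with payoffs (6, 6).
For the simultaneous game, intersect best replies.
Player 1's best replies: L→B; C→B; R→T.
Player 2's best replies: T→C; M→R; B→L.
The unique mutual best reply is (B, L), giving (7, 4).
Player 2's commitment gain: 6 − 4 = 2.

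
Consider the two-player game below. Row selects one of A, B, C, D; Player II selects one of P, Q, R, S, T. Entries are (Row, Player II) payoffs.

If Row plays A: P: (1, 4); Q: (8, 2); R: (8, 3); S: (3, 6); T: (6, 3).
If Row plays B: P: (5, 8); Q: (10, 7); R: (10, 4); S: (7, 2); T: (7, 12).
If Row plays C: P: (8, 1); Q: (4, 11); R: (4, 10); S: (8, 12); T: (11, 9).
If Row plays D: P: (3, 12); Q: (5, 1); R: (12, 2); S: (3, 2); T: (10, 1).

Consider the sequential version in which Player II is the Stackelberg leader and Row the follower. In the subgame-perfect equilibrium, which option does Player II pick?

Solve by backward induction (Player II leads).
- P: Row compares 1, 5, 8, 3 and picks C; Player II would get 1.
- Q: Row compares 8, 10, 4, 5 and picks B; Player II would get 7.
- R: Row compares 8, 10, 4, 12 and picks D; Player II would get 2.
- S: Row compares 3, 7, 8, 3 and picks C; Player II would get 12.
- T: Row compares 6, 7, 11, 10 and picks C; Player II would get 9.
Maximizing over 1, 7, 2, 12, 9, Player II chooses S. Subgame-perfect outcome: (C, S) with payoffs (8, 12).

S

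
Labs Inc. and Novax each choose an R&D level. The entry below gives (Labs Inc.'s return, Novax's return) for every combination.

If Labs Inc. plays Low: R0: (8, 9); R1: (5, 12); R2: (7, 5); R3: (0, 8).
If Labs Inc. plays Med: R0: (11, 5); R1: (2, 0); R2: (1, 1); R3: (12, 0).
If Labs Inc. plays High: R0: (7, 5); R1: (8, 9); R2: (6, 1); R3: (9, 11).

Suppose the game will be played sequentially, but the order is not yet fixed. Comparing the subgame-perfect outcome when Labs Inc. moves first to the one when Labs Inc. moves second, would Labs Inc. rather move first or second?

If Labs Inc. leads: Novax's best replies are Low→R1, Med→R0, High→R3; Labs Inc.'s induced payoffs 5, 11, 9; outcome (Med, R0), payoffs (11, 5).
If Novax leads: Labs Inc.'s best replies are R0→Med, R1→High, R2→Low, R3→Med; Novax's induced payoffs 5, 9, 5, 0; outcome (High, R1), payoffs (8, 9).
Labs Inc. gets 11 moving first and 8 moving second, so Labs Inc. prefers to move first.

first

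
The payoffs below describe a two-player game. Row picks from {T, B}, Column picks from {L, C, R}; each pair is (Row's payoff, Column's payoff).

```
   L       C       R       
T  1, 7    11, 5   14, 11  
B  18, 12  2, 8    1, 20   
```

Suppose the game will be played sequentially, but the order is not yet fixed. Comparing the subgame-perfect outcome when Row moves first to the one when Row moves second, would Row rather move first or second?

If Row leads: Column's best replies are T→R, B→R; Row's induced payoffs 14, 1; outcome (T, R), payoffs (14, 11).
If Column leads: Row's best replies are L→B, C→T, R→T; Column's induced payoffs 12, 5, 11; outcome (B, L), payoffs (18, 12).
Row gets 14 moving first and 18 moving second, so Row prefers to move second.

second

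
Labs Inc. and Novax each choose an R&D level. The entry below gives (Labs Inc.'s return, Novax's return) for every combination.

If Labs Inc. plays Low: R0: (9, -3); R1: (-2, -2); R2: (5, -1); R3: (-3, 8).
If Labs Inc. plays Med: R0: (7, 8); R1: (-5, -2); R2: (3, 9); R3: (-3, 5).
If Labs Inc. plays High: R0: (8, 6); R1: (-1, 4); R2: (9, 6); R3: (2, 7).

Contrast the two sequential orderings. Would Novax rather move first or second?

If Labs Inc. leads: Novax's best replies are Low→R3, Med→R2, High→R3; Labs Inc.'s induced payoffs -3, 3, 2; outcome (Med, R2), payoffs (3, 9).
If Novax leads: Labs Inc.'s best replies are R0→Low, R1→High, R2→High, R3→High; Novax's induced payoffs -3, 4, 6, 7; outcome (High, R3), payoffs (2, 7).
Novax gets 7 moving first and 9 moving second, so Novax prefers to move second.

second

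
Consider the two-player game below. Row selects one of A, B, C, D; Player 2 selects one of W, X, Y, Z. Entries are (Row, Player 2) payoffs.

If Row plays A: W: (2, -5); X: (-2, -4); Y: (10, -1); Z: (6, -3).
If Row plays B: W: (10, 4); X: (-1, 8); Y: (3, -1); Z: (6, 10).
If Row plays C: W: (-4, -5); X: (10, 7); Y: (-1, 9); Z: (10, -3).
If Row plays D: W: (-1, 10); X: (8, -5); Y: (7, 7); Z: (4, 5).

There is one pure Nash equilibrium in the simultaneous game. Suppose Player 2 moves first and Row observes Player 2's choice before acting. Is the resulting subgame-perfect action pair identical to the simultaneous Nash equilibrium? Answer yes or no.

Row best-responds to each possible Player 2 move:
- W → Row plays B (best of 2, 10, -4, -1); Player 2 gets 4.
- X → Row plays C (best of -2, -1, 10, 8); Player 2 gets 7.
- Y → Row plays A (best of 10, 3, -1, 7); Player 2 gets -1.
- Z → Row plays C (best of 6, 6, 10, 4); Player 2 gets -3.
Among 4, 7, -1, -3, the best is 7 at X. Subgame-perfect outcome: (C, X) with payoffs (10, 7).
For the simultaneous game, intersect best replies.
Row's best replies: W→B; X→C; Y→A; Z→C.
Player 2's best replies: A→Y; B→Z; C→Y; D→W.
Only (A, Y) has each player best-responding; Nash payoffs (10, -1).
Sequential outcome (C, X) differs from the Nash profile (A, Y).

no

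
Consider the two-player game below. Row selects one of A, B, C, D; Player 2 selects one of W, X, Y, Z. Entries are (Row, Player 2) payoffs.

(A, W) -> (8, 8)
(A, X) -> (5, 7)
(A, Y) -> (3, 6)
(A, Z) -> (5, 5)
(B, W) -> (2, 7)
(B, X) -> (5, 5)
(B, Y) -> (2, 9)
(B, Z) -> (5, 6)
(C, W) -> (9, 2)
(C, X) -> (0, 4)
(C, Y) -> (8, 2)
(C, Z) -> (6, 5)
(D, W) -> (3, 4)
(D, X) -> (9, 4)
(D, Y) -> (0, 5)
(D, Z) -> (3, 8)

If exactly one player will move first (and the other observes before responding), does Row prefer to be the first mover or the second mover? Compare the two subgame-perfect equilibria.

first

If Row leads: Player 2's best replies are A→W, B→Y, C→Z, D→Z; Row's induced payoffs 8, 2, 6, 3; outcome (A, W), payoffs (8, 8).
If Player 2 leads: Row's best replies are W→C, X→D, Y→C, Z→C; Player 2's induced payoffs 2, 4, 2, 5; outcome (C, Z), payoffs (6, 5).
Row gets 8 moving first and 6 moving second, so Row prefers to move first.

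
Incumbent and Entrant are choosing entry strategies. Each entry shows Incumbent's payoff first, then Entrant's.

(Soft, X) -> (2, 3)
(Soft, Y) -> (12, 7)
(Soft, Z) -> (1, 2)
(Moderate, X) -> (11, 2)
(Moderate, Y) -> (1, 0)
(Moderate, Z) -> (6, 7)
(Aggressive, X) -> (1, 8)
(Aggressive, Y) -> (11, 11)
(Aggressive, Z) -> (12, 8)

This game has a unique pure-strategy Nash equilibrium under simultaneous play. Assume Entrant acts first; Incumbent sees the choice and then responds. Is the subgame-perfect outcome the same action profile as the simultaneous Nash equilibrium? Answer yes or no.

no

Backward induction with Entrant moving first.
- X: Incumbent compares 2, 11, 1 and picks Moderate; Entrant would get 2.
- Y: Incumbent compares 12, 1, 11 and picks Soft; Entrant would get 7.
- Z: Incumbent compares 1, 6, 12 and picks Aggressive; Entrant would get 8.
Maximizing over 2, 7, 8, Entrant chooses Z. Subgame-perfect outcome: (Aggressive, Z) with payoffs (12, 8).
For the simultaneous game, intersect best replies.
Incumbent's best replies: X→Moderate; Y→Soft; Z→Aggressive.
Entrant's best replies: Soft→Y; Moderate→Z; Aggressive→Y.
Only (Soft, Y) has each player best-responding; Nash payoffs (12, 7).
Sequential outcome (Aggressive, Z) differs from the Nash profile (Soft, Y).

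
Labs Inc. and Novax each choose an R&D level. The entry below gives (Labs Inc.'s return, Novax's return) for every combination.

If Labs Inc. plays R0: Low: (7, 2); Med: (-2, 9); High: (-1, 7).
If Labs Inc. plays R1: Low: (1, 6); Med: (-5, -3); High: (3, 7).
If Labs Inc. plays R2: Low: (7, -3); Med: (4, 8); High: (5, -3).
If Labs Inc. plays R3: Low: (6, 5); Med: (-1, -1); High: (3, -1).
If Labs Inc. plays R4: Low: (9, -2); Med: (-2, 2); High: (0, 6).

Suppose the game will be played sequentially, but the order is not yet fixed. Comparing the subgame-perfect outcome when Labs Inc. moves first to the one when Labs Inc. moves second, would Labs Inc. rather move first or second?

If Labs Inc. leads: Novax's best replies are R0→Med, R1→High, R2→Med, R3→Low, R4→High; Labs Inc.'s induced payoffs -2, 3, 4, 6, 0; outcome (R3, Low), payoffs (6, 5).
If Novax leads: Labs Inc.'s best replies are Low→R4, Med→R2, High→R2; Novax's induced payoffs -2, 8, -3; outcome (R2, Med), payoffs (4, 8).
Labs Inc. gets 6 moving first and 4 moving second, so Labs Inc. prefers to move first.

first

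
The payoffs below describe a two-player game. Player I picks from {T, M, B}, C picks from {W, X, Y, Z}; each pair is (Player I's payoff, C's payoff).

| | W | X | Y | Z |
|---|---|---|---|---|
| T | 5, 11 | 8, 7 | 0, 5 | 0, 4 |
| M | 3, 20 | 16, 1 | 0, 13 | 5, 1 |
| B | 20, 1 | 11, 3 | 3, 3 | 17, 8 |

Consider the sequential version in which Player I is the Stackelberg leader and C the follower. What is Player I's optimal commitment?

Backward induction with Player I moving first.
- T: BR = W, leader payoff 5.
- M: BR = W, leader payoff 3.
- B: BR = Z, leader payoff 17.
Maximizing over 5, 3, 17, Player I chooses B. Subgame-perfect outcome: (B, Z) with payoffs (17, 8).

B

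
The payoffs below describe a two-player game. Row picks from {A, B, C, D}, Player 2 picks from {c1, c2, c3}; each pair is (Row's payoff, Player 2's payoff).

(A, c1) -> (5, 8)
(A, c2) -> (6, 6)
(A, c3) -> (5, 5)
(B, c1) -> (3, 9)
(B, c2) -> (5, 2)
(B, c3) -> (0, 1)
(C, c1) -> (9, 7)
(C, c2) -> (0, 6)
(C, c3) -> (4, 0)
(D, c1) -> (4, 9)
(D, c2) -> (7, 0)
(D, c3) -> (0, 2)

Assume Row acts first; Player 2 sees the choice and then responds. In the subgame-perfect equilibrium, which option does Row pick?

C

Player 2 best-responds to each possible Row move:
- A: Player 2 compares 8, 6, 5 and picks c1; Row would get 5.
- B: Player 2 compares 9, 2, 1 and picks c1; Row would get 3.
- C: Player 2 compares 7, 6, 0 and picks c1; Row would get 9.
- D: Player 2 compares 9, 0, 2 and picks c1; Row would get 4.
Row's induced payoffs are 5, 3, 9, 4, so Row commits to C. Subgame-perfect outcome: (C, c1) with payoffs (9, 7).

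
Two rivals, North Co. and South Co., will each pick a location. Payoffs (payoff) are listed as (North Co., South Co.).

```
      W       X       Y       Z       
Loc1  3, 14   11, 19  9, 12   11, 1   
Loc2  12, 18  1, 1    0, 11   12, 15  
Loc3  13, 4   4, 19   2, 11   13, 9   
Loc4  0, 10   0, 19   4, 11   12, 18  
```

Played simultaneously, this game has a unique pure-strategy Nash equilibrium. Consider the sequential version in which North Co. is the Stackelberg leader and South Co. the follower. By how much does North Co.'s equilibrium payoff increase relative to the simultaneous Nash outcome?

1

Work backward from South Co.'s decision.
- Loc1: BR = X, leader payoff 11.
- Loc2: BR = W, leader payoff 12.
- Loc3: BR = X, leader payoff 4.
- Loc4: BR = X, leader payoff 0.
Maximizing over 11, 12, 4, 0, North Co. chooses Loc2. Subgame-perfect outcome: (Loc2, W) with payoffs (12, 18).
Now find the simultaneous Nash equilibrium.
North Co.'s best replies: W→Loc3; X→Loc1; Y→Loc1; Z→Loc3.
South Co.'s best replies: Loc1→X; Loc2→W; Loc3→X; Loc4→X.
The unique mutual best reply is (Loc1, X), giving (11, 19).
North Co.'s commitment gain: 12 − 11 = 1.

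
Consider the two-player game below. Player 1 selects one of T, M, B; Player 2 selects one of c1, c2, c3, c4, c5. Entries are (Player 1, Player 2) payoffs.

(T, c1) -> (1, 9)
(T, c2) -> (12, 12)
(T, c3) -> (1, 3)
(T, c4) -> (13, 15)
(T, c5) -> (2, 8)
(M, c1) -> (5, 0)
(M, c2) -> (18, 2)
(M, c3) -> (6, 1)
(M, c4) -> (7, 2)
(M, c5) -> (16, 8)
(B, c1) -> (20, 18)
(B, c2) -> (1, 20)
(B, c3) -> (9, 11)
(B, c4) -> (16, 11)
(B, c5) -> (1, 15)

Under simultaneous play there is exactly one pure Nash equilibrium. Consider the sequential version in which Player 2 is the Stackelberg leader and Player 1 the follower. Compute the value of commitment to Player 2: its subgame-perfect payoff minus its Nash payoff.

10

Work backward from Player 1's decision.
- c1 → Player 1 plays B (best of 1, 5, 20); Player 2 gets 18.
- c2 → Player 1 plays M (best of 12, 18, 1); Player 2 gets 2.
- c3 → Player 1 plays B (best of 1, 6, 9); Player 2 gets 11.
- c4 → Player 1 plays B (best of 13, 7, 16); Player 2 gets 11.
- c5 → Player 1 plays M (best of 2, 16, 1); Player 2 gets 8.
Maximizing over 18, 2, 11, 11, 8, Player 2 chooses c1. Subgame-perfect outcome: (B, c1) with payoffs (20, 18).
Now find the simultaneous Nash equilibrium.
Player 1's best replies: c1→B; c2→M; c3→B; c4→B; c5→M.
Player 2's best replies: T→c4; M→c5; B→c2.
The unique mutual best reply is (M, c5), giving (16, 8).
Player 2's commitment gain: 18 − 8 = 10.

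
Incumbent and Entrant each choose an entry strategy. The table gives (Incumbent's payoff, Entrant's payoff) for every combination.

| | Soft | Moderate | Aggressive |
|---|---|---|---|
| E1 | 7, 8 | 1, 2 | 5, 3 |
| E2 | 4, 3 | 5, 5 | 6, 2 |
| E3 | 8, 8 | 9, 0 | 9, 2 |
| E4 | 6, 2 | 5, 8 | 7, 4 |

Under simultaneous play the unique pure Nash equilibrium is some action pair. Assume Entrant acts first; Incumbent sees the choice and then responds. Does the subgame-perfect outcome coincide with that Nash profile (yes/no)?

Incumbent best-responds to each possible Entrant move:
- Soft → Incumbent plays E3 (best of 7, 4, 8, 6); Entrant gets 8.
- Moderate → Incumbent plays E3 (best of 1, 5, 9, 5); Entrant gets 0.
- Aggressive → Incumbent plays E3 (best of 5, 6, 9, 7); Entrant gets 2.
Maximizing over 8, 0, 2, Entrant chooses Soft. Subgame-perfect outcome: (E3, Soft) with payoffs (8, 8).
Under simultaneous play:
Incumbent's best replies: Soft→E3; Moderate→E3; Aggressive→E3.
Entrant's best replies: E1→Soft; E2→Moderate; E3→Soft; E4→Moderate.
Only (E3, Soft) has each player best-responding; Nash payoffs (8, 8).
Sequential outcome (E3, Soft) coincides with the Nash profile (E3, Soft).

yes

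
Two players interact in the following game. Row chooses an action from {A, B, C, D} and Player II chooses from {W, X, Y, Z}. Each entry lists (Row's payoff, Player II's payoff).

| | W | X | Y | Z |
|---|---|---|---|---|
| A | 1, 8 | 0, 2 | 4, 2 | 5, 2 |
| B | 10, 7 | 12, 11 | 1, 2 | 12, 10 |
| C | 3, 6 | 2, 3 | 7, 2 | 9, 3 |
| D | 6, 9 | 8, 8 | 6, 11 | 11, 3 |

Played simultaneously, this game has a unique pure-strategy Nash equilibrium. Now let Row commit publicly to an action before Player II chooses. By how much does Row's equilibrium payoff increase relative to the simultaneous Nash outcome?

Solve by backward induction (Row leads).
- A: Player II compares 8, 2, 2, 2 and picks W; Row would get 1.
- B: Player II compares 7, 11, 2, 10 and picks X; Row would get 12.
- C: Player II compares 6, 3, 2, 3 and picks W; Row would get 3.
- D: Player II compares 9, 8, 11, 3 and picks Y; Row would get 6.
Among 1, 12, 3, 6, the best is 12 at B. Subgame-perfect outcome: (B, X) with payoffs (12, 11).
Now find the simultaneous Nash equilibrium.
Row's best replies: W→B; X→B; Y→C; Z→B.
Player II's best replies: A→W; B→X; C→W; D→Y.
Only (B, X) has each player best-responding; Nash payoffs (12, 11).
Row's commitment gain: 12 − 12 = 0.

0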